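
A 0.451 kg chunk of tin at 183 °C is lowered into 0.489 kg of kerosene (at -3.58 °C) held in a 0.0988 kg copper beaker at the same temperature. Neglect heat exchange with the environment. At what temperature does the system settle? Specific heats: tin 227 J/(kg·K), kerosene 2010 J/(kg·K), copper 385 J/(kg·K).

T_f ≈ 13.4 °C

Let T be the final temperature. ΣQ_i = 0:
0.451×227×(T − 183) + 0.489×2010×(T − (-3.58)) + 0.0988×385×(T − (-3.58)) = 0
102.38(T − 183) + 982.89(T − (-3.58)) + 38.04(T − (-3.58)) = 0
(102.38 + 982.89 + 38.04) T = 102.38×183 + 982.89×(-3.58) + 38.04×(-3.58)
T ≈ 13.42 °C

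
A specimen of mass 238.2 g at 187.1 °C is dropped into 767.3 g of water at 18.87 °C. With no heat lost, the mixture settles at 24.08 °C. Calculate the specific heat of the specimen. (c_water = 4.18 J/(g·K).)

Heat lost by the specimen = heat gained by the water:
238.2·c·(187.1 − 24.08) = 767.3·4.18·(24.08 − 18.87)
38831 c = 16710  ⇒  c ≈ 0.4303 J/(g·K)

c ≈ 0.43 J/(g·K)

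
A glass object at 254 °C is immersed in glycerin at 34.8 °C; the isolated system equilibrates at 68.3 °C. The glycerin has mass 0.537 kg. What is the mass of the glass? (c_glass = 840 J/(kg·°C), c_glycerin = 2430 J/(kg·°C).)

m ≈ 0.28 kg

Net heat exchanged in the isolated system is zero:
m·840·(68.3 − 254) + 0.537·2430·(68.3 − 34.8) = 0
-155988 m = -43714
m = -43714/-155988 ≈ 0.2802 kg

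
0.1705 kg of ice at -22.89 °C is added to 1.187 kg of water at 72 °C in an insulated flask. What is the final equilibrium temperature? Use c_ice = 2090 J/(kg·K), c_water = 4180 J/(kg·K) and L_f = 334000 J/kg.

Heat gained plus heat lost sum to zero:
ice -22.89→0 °C: 0.1705·2090·22.89 = 8156.7
  fusion: m_ice L_f = 0.1705·334000 = 56947
  warm the meltwater: 712.69 T
  water: 4961.7(T − 72)
5674.4 T = 357240 − 65104 = 292136
T ≈ 51.48 °C. Since T > 0 °C, the all-ice-melts assumption holds.

T_f ≈ 51.5 °C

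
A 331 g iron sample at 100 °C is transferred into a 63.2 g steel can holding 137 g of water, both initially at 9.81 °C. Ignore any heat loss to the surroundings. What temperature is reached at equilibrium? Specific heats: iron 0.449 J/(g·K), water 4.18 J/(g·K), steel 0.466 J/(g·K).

T_f ≈ 27.7 °C

Setting the total heat transfer to zero:
331*0.449*(T − 100) + 137*4.18*(T − 9.81) + 63.2*0.466*(T − 9.81) = 0
750.73 T = 20769
T = 20769/750.73 ≈ 27.66 °C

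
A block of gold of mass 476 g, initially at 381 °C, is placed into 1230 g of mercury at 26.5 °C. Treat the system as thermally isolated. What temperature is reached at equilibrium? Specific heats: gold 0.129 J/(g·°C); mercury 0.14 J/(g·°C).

With ΣQ=0 the equilibrium temperature is the m·c-weighted mean:
T_f = (61.4×381 + 172.2×26.5) / (61.4 + 172.2)
    = 27958 / 233.6 ≈ 119.68 °C

T_f ≈ 119.7 °C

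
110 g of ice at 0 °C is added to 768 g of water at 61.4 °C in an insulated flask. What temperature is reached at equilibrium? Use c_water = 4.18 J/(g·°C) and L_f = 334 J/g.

Setting the total heat transfer to zero:
latent heat to melt: 110×334 = 36740
  meltwater 0→T: 110×4.18×T = 459.8 T
  water: 3210.2(T − 61.4)
3670 T = 197109 − 36740 = 160369
T ≈ 43.70 °C (positive, so assuming full melt was valid).

T_f ≈ 43.7 °C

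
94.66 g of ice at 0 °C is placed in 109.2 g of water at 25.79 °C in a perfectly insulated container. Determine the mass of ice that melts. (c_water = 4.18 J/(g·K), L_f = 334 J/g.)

m_melted ≈ 35.2 g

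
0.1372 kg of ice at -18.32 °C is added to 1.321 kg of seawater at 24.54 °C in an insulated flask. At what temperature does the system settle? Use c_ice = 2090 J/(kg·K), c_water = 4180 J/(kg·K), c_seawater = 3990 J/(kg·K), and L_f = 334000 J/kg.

Heat gained plus heat lost sum to zero:
ice -18.32→0 °C: 0.1372×2090×18.32 = 5253.2
  melt ice: 0.1372×334000 = 45825
  meltwater 0→T: 0.1372×4180×T = 573.5 T
  seawater: 5270.8(T − 24.54)
5844.3 T = 129345 − 51078 = 78267
T ≈ 13.39 °C (positive, so assuming full melt was valid).

T_f ≈ 13.4 °C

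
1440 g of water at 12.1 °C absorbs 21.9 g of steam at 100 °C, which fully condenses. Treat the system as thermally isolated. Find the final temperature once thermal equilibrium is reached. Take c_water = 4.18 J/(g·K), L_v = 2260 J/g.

Conservation of energy gives ΣQ = 0:
latent heat released on condensation: 21.9·2260 = 49494; condensate cools 100→T: 21.9·4.18·(T − 100) = 91.54(T − 100); original water: 6019.2(T − 12.1)
6110.7 T = 49494 + 9154.2 + 72832 = 131481
T ≈ 21.52 °C (< 100 °C, so full condensation is consistent).

T_f ≈ 21.5 °C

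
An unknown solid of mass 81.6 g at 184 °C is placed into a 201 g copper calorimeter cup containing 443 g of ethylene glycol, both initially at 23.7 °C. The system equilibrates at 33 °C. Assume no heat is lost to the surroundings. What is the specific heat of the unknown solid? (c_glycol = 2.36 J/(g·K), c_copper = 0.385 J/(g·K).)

c ≈ 0.848 J/(g·K)

Conservation of energy gives ΣQ = 0:
81.6·c·(33 − 184) + 443·2.36·(33 − 23.7) + 201·0.385·(33 − 23.7) = 0
-12322 c = -10443
c = -10443/-12322 ≈ 0.8475 J/(g·K)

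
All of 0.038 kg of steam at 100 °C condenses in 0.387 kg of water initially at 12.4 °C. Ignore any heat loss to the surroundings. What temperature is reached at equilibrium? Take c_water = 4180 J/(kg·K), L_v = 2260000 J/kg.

T_f ≈ 68.6 °C

Setting the total heat transfer to zero:
steam→water at 100 °C releases m L_v = 0.038×2260000 = 85880
  condensate cools 100→T: 0.038×4180×(T − 100) = 158.84(T − 100)
  water warms: 0.387×4180×(T − 12.4) = 1617.7(T − 12.4)
1776.5 T = 85880 + 15884 + 20059 = 121823
T ≈ 68.57 °C — below 100 °C, confirming all the steam condensed.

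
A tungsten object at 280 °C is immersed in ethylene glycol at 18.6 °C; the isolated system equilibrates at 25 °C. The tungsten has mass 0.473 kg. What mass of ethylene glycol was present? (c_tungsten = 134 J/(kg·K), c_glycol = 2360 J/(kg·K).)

|Q_tungsten| = |Q_glycol|:
0.473×134×(280 − 25) = m×2360×(25 − 18.6)
15104 m = 16162  ⇒  m ≈ 1.07 kg

m ≈ 1.07 kg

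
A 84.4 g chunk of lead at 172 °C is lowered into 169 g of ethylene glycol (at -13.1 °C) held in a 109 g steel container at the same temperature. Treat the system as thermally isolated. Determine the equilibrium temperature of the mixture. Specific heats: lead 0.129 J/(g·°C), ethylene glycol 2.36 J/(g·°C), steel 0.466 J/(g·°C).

T_f ≈ -8.7 °C

Taking heat into each body as positive, Σ m c ΔT = 0:
84.4×0.129×(T − 172) + 169×2.36×(T − (-13.1)) + 109×0.466×(T − (-13.1)) = 0
10.89(T − 172) + 398.84(T − (-13.1)) + 50.79(T − (-13.1)) = 0
460.52 T = -4017.5
T = -4017.5/460.52 ≈ -8.72 °C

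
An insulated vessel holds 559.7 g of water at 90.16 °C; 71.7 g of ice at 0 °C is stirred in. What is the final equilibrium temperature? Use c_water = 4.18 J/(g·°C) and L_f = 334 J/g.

T_f ≈ 70.8 °C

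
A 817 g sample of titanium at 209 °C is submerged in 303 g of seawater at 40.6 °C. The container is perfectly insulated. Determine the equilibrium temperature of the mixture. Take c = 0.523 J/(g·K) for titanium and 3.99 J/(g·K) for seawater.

|Q_titanium| = |Q_seawater|:
817·0.523·(209 − T) = 303·3.99·(T − 40.6)
427.29(209 − T) = 1209(T − 40.6)
1636.3 T = 138388  ⇒  T ≈ 84.58 °C

T_f ≈ 84.6 °C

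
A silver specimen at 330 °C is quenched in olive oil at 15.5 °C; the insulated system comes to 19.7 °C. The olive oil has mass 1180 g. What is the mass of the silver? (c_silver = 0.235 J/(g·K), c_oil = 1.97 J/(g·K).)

m ≈ 134 g

Heat lost by the silver = heat gained by the oil:
m×0.235×(330 − 19.7) = 1180×1.97×(19.7 − 15.5)
72.92 m = 9763.3  ⇒  m ≈ 133.9 g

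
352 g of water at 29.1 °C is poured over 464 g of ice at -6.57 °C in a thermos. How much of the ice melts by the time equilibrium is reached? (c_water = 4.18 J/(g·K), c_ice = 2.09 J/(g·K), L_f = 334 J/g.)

m_melted ≈ 109 g

Heat available from the water dropping to 0 °C: 352×4.18×29.1 = 42817 J.
Of that, 464×2.09×6.57 = 6371.3 J goes to bring the ice to 0 °C, leaving 36445 J.
Fully melting the ice requires m_ice L_f = 464×334 = 154976 J.
Since 36445 < 154976 J, not all the ice melts; equilibrium is at 0 °C.
m_melted×334 = 36445  ⇒  m_melted ≈ 109.1 g.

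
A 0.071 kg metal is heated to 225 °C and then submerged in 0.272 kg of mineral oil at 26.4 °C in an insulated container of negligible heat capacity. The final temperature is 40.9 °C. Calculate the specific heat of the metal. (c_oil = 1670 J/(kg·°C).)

c ≈ 504 J/(kg·°C)

Net heat exchanged in the isolated system is zero:
0.071×c×(40.9 − 225) + 0.272×1670×(40.9 − 26.4) = 0
-13.07 c = -6586.5
c = -6586.5/-13.07 ≈ 503.9 J/(kg·°C)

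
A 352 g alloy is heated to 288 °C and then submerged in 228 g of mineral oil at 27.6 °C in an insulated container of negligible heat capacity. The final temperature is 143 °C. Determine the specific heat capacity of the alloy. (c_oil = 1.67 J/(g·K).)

c ≈ 0.861 J/(g·K)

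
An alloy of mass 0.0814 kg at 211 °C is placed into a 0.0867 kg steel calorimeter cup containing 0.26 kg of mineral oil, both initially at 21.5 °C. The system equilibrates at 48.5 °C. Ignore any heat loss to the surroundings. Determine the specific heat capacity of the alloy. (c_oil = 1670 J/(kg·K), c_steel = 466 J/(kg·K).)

c ≈ 969 J/(kg·K)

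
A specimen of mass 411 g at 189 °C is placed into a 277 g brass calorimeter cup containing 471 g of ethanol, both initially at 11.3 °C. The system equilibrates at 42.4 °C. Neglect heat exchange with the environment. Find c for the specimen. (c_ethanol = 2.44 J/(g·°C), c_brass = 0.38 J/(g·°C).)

c ≈ 0.648 J/(g·°C)

Conservation of energy gives ΣQ = 0:
411·c·(42.4 − 189) + 471·2.44·(42.4 − 11.3) + 277·0.38·(42.4 − 11.3) = 0
-60253 c = -39015
c = -39015/-60253 ≈ 0.6475 J/(g·°C)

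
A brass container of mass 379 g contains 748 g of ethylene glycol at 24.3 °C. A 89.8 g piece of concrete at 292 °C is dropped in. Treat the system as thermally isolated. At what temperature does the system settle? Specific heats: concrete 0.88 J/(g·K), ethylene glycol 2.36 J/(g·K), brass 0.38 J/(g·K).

T_f ≈ 34.9 °C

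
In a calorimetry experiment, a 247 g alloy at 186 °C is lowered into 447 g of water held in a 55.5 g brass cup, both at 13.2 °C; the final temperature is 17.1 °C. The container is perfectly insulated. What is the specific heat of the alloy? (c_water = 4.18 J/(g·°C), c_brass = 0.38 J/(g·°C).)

c ≈ 0.177 J/(g·°C)

Heat gained plus heat lost sum to zero:
247·c·(17.1 − 186) + 447·4.18·(17.1 − 13.2) + 55.5·0.38·(17.1 − 13.2) = 0
-41718 c = -7369.2
c = -7369.2/-41718 ≈ 0.1766 J/(g·°C)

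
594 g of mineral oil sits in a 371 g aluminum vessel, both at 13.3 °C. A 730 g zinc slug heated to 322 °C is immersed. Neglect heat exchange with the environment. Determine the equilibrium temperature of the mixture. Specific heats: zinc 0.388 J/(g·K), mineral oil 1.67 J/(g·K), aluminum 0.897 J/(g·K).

Taking heat into each body as positive, Σ m c ΔT = 0:
730·0.388·(T − 322) + 594·1.67·(T − 13.3) + 371·0.897·(T − 13.3) = 0
283.24(T − 322) + 991.98(T − 13.3) + 332.79(T − 13.3) = 0
(283.24 + 991.98 + 332.79) T = 283.24·322 + 991.98·13.3 + 332.79·13.3
T = 108823/1608 ≈ 67.68 °C

T_f ≈ 67.7 °C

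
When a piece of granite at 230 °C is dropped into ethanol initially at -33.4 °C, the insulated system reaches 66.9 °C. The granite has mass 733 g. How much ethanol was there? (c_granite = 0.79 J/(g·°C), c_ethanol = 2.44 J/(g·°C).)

Heat lost by the granite = heat gained by the ethanol:
733·0.79·(230 − 66.9) = m·2.44·(66.9 − (-33.4))
244.73 m = 94446  ⇒  m ≈ 385.9 g

m ≈ 386 g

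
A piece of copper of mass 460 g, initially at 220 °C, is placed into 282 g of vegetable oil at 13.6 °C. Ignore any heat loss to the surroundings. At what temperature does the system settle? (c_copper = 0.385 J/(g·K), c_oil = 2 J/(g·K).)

T_f ≈ 62.9 °C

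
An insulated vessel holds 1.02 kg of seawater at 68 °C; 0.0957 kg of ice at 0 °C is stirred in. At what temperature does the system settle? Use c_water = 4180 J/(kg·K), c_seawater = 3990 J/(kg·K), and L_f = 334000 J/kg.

T_f ≈ 54.8 °C

Conservation of energy gives ΣQ = 0:
latent heat to melt: 0.0957×334000 = 31964; warm the meltwater: 400.03 T; seawater cools: 1.02×3990×(T − 68) = 4069.8(T − 68)
4469.8 T = 276746 − 31964 = 244783
T ≈ 54.76 °C — above 0 °C, consistent with complete melting.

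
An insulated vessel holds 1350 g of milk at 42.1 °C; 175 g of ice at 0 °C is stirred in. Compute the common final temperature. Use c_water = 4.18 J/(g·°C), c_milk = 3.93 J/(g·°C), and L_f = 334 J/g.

T_f ≈ 27.3 °C

Heat gained plus heat lost sum to zero:
latent heat to melt: 175×334 = 58450
  warm the meltwater: 731.5 T
  milk: 5305.5(T − 42.1)
6037 T = 223362 − 58450 = 164912
T ≈ 27.32 °C (positive, so assuming full melt was valid).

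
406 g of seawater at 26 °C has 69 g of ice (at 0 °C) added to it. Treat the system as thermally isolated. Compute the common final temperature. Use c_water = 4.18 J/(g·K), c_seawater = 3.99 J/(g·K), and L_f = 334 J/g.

T_f ≈ 10.0 °C

Energy conservation, ΣQ = 0:
fusion: m_ice L_f = 69·334 = 23046
  warm the meltwater: 288.42 T
  seawater: 1619.9(T − 26)
1908.4 T = 42118 − 23046 = 19072
T ≈ 9.99 °C. Since T > 0 °C, the all-ice-melts assumption holds.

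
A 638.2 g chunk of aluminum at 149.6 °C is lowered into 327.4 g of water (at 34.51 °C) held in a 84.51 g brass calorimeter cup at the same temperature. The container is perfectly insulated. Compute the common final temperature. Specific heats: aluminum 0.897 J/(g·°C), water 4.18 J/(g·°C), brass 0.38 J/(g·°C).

T_f ≈ 67.9 °C

Heat gained plus heat lost sum to zero:
638.2·0.897·(T − 149.6) + 327.4·4.18·(T − 34.51) + 84.51·0.38·(T − 34.51) = 0
572.47(T − 149.6) + 1368.5(T − 34.51) + 32.11(T − 34.51) = 0
1973.1 T = 133977
T = 133977 / 1973.1 = 67.9 °C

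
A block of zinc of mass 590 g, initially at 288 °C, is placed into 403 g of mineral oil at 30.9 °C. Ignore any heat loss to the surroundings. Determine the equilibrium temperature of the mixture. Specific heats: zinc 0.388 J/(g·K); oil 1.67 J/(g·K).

T_f ≈ 96.2 °C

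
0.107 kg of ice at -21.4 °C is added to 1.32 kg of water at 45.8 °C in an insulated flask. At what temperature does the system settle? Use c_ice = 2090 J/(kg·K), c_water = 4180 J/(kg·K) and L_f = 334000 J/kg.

Energy balance with sensible and latent terms:
ice -21.4→0 °C: 0.107×2090×21.4 = 4785.7
  latent heat to melt: 0.107×334000 = 35738
  warm the meltwater: 447.26 T
  water: 5517.6(T − 45.8)
5964.9 T = 252706 − 40524 = 212182
T ≈ 35.57 °C (positive, so assuming full melt was valid).

T_f ≈ 35.6 °C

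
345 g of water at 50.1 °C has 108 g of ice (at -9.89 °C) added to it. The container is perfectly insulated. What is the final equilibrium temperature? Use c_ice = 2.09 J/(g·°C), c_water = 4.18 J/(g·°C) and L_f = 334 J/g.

T_f ≈ 17.9 °C

Setting the total heat transfer to zero:
warm ice to 0 °C: 108×2.09×(0 − (-9.89)) = 2232.4; fusion: m_ice L_f = 108×334 = 36072; warm the meltwater: 451.44 T; water cools: 345×4.18×(T − 50.1) = 1442.1(T − 50.1)
1893.5 T = 72249 − 38304 = 33945
T ≈ 17.93 °C — above 0 °C, consistent with complete melting.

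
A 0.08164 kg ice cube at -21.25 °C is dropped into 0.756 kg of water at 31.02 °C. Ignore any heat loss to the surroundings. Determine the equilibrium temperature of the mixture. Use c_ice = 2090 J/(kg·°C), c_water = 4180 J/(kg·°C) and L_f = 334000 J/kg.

T_f ≈ 19.2 °C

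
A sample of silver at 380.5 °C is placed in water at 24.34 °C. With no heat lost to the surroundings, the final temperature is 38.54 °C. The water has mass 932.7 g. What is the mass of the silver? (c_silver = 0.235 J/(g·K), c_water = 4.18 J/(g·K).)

m ≈ 689 g

|Q_silver| = |Q_water|:
m×0.235×(380.5 − 38.54) = 932.7×4.18×(38.54 − 24.34)
80.36 m = 55361  ⇒  m ≈ 688.9 g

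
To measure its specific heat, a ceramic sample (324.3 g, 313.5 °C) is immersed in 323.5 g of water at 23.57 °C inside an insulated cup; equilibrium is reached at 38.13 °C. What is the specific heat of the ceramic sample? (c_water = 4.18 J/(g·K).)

c ≈ 0.22 J/(g·K)

m_s c (T_s − T_f) = m_water c_water (T_f − T_0):
324.3×c×(313.5 − 38.13) = 323.5×4.18×(38.13 − 23.57)
89302 c = 19688  ⇒  c ≈ 0.2205 J/(g·K)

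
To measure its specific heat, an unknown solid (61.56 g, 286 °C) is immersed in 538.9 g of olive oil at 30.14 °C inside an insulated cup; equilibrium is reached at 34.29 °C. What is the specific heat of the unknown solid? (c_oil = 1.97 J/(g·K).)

c ≈ 0.284 J/(g·K)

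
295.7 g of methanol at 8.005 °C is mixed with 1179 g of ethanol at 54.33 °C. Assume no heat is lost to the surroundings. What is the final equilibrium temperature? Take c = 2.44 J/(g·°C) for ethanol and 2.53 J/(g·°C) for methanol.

Taking heat into each body as positive, Σ m c ΔT = 0:
1179*2.44*(T − 54.33) + 295.7*2.53*(T − 8.005) = 0
2876.8(T − 54.33) + 748.12(T − 8.005) = 0
(2876.8 + 748.12) T = 2876.8*54.33 + 748.12*8.005
T ≈ 44.77 °C

T_f ≈ 44.8 °C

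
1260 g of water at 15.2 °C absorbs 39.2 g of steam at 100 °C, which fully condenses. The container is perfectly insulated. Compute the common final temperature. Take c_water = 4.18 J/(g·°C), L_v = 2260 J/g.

T_f ≈ 34.1 °C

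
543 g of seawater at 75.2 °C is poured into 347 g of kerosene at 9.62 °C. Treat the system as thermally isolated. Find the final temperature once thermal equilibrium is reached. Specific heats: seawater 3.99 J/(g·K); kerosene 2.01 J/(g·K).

Net heat exchanged in the isolated system is zero:
543*3.99*(T − 75.2) + 347*2.01*(T − 9.62) = 0
2166.6(T − 75.2) + 697.47(T − 9.62) = 0
2864 T = 169636
T = 169636 / 2864 = 59.2 °C

T_f ≈ 59.2 °C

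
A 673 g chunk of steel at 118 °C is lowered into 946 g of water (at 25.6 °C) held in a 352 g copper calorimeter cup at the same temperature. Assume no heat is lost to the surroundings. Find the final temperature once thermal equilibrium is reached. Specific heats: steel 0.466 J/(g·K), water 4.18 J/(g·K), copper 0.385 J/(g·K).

Net heat exchanged in the isolated system is zero:
673*0.466*(T − 118) + 946*4.18*(T − 25.6) + 352*0.385*(T − 25.6) = 0
(313.62 + 3954.3 + 135.52) T = 313.62*118 + 3954.3*25.6 + 135.52*25.6
T = 141706/4403.4 ≈ 32.18 °C

T_f ≈ 32.2 °C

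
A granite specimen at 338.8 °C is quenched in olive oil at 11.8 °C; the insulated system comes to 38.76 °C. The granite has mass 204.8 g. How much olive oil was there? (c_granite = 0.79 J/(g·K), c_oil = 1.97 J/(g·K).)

m ≈ 914 g

|Q_granite| = |Q_oil|:
204.8·0.79·(338.8 − 38.76) = m·1.97·(38.76 − 11.8)
53.11 m = 48544  ⇒  m ≈ 914 g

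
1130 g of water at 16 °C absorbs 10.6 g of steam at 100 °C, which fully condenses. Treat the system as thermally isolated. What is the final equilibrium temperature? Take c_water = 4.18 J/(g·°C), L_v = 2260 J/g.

T_f ≈ 21.8 °C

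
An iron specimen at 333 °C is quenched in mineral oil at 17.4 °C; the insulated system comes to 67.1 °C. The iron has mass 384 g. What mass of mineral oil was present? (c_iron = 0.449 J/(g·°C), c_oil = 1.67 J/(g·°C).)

|Q_iron| = |Q_oil|:
384×0.449×(333 − 67.1) = m×1.67×(67.1 − 17.4)
83 m = 45845  ⇒  m ≈ 552.4 g

m ≈ 552 g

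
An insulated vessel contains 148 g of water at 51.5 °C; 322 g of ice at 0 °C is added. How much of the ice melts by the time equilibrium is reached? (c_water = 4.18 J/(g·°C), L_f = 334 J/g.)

m_melted ≈ 95.4 g

Heat available from the water dropping to 0 °C: 148×4.18×51.5 = 31860 J.
Fully melting the ice requires m_ice L_f = 322×334 = 107548 J.
Since 31860 < 107548 J, not all the ice melts; equilibrium is at 0 °C.
m_melted×334 = 31860  ⇒  m_melted ≈ 95.39 g.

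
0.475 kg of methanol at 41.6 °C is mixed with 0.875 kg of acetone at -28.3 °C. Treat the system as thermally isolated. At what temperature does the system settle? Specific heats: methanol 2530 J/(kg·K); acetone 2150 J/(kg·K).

T_f ≈ -1.1 °C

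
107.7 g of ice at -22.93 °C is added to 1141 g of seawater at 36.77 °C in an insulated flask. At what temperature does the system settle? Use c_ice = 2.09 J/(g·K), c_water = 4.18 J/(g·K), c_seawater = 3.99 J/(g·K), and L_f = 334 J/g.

T_f ≈ 25.2 °C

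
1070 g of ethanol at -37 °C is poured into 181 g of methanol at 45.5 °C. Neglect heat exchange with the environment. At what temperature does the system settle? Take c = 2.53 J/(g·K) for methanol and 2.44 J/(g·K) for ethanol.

T_f ≈ -24.7 °C

Setting the total heat transfer to zero:
181*2.53*(T − 45.5) + 1070*2.44*(T − (-37)) = 0
3068.7 T = -75764
T = -75764 / 3068.7 = -24.7 °C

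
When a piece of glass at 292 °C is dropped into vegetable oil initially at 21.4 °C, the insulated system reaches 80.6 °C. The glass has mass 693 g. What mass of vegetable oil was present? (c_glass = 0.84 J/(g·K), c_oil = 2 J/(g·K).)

m ≈ 1040 g

Heat lost by the glass = heat gained by the oil:
693×0.84×(292 − 80.6) = m×2×(80.6 − 21.4)
118.4 m = 123060  ⇒  m ≈ 1039 g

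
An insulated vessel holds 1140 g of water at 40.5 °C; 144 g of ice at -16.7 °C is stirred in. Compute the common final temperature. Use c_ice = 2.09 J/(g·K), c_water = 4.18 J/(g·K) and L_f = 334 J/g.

Let T be the final temperature. ΣQ_i = 0:
ice -16.7→0 °C: 144×2.09×16.7 = 5026; latent heat to melt: 144×334 = 48096; warm the meltwater: 601.92 T; water cools: 1140×4.18×(T − 40.5) = 4765.2(T − 40.5)
5367.1 T = 192991 − 53122 = 139869
T ≈ 26.06 °C. Since T > 0 °C, the all-ice-melts assumption holds.

T_f ≈ 26.1 °C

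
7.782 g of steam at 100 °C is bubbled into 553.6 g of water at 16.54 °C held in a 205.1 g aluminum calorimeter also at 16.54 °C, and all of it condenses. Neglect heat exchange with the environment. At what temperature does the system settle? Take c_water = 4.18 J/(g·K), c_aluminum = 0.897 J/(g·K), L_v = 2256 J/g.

T_f ≈ 24.6 °C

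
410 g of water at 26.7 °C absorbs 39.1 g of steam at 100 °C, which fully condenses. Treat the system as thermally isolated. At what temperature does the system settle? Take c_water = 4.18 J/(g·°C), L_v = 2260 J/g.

Let T be the final temperature. ΣQ_i = 0:
condense steam: −39.1·2260 = −88366; condensate cools 100→T: 39.1·4.18·(T − 100) = 163.44(T − 100); water warms: 410·4.18·(T − 26.7) = 1713.8(T − 26.7)
1877.2 T = 88366 + 16344 + 45758 = 150468
T ≈ 80.15 °C (< 100 °C, so full condensation is consistent).

T_f ≈ 80.2 °C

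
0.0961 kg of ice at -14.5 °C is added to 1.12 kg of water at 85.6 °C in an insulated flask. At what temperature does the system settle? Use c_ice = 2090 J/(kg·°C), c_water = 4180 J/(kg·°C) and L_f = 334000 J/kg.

Energy conservation, ΣQ = 0:
ice -14.5→0 °C: 0.0961×2090×14.5 = 2912.3; fusion: m_ice L_f = 0.0961×334000 = 32097; meltwater 0→T: 0.0961×4180×T = 401.7 T; water cools: 1.12×4180×(T − 85.6) = 4681.6(T − 85.6)
5083.3 T = 400745 − 35010 = 365735
T ≈ 71.95 °C. Since T > 0 °C, the all-ice-melts assumption holds.

T_f ≈ 71.9 °C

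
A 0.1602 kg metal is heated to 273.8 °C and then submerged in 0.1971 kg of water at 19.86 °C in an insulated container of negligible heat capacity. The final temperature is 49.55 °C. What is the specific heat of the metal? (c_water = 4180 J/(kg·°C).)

c ≈ 681 J/(kg·°C)

Conservation of energy gives ΣQ = 0:
0.1602·c·(49.55 − 273.8) + 0.1971·4180·(49.55 − 19.86) = 0
-35.92 c = -24461
c = -24461/-35.92 ≈ 680.9 J/(kg·°C)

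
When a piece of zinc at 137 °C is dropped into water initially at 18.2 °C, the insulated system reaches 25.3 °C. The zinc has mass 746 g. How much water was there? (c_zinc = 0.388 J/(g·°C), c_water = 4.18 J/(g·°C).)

Heat lost by the zinc = heat gained by the water:
746×0.388×(137 − 25.3) = m×4.18×(25.3 − 18.2)
29.68 m = 32331  ⇒  m ≈ 1089 g

m ≈ 1090 g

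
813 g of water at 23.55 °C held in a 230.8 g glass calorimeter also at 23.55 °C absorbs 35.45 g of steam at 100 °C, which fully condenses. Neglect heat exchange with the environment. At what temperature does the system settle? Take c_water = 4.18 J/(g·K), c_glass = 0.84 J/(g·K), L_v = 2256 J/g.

Taking heat into each body as positive, Σ m c ΔT = 0:
condense steam: −35.45×2256 = −79975
  condensate cools 100→T: 35.45×4.18×(T − 100) = 148.18(T − 100)
  water warms: 813×4.18×(T − 23.55) = 3398.3(T − 23.55)
  glass cup: 230.8×0.84×(T − 23.55) = 193.87(T − 23.55)
3740.4 T = 79975 + 14818 + 84597 = 179390
T ≈ 47.96 °C, under the boiling point, so the assumption holds.

T_f ≈ 48.0 °C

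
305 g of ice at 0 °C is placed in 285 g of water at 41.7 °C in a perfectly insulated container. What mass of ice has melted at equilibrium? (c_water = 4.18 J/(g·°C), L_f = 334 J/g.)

Heat available from the water dropping to 0 °C: 285×4.18×41.7 = 49677 J.
Fully melting the ice requires m_ice L_f = 305×334 = 101870 J.
49677 J < 101870 J, so only part of the ice melts and the system sits at 0 °C.
m_melted×334 = 49677  ⇒  m_melted ≈ 148.7 g.

m_melted ≈ 149 g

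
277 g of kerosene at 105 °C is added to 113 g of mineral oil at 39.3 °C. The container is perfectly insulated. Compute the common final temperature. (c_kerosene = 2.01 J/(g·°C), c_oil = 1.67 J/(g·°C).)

With ΣQ=0 the equilibrium temperature is the m·c-weighted mean:
T_f = (556.77·105 + 188.71·39.3) / (556.77 + 188.71)
    = 65877 / 745.48 ≈ 88.37 °C

T_f ≈ 88.4 °C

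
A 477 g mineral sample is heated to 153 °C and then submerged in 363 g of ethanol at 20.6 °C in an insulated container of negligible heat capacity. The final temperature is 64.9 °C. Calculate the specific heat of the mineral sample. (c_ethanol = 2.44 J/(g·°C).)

m_s c (T_s − T_f) = m_ethanol c_ethanol (T_f − T_0):
477×c×(153 − 64.9) = 363×2.44×(64.9 − 20.6)
42024 c = 39237  ⇒  c ≈ 0.9337 J/(g·°C)

c ≈ 0.934 J/(g·°C)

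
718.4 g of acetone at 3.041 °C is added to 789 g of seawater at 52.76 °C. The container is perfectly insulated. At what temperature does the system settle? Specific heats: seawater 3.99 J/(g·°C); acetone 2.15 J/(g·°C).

T_f ≈ 36.4 °C

T_f is the heat-capacity-weighted average of the initial temperatures:
T_f = (3148.1×52.76 + 1544.6×3.041) / (3148.1 + 1544.6)
    = 170791 / 4692.7 ≈ 36.40 °C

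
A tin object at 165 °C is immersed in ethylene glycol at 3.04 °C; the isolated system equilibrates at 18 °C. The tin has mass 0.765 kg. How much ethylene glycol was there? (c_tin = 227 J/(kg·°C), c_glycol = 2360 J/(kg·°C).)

m ≈ 0.723 kg

|Q_tin| = |Q_glycol|:
0.765×227×(165 − 18) = m×2360×(18 − 3.04)
35306 m = 25527  ⇒  m ≈ 0.723 kg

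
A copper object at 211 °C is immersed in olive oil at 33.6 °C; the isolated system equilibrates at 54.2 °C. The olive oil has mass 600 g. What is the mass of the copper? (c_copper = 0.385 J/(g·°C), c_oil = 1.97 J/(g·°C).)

m ≈ 403 g

|Q_copper| = |Q_oil|:
m×0.385×(211 − 54.2) = 600×1.97×(54.2 − 33.6)
60.37 m = 24349  ⇒  m ≈ 403.3 g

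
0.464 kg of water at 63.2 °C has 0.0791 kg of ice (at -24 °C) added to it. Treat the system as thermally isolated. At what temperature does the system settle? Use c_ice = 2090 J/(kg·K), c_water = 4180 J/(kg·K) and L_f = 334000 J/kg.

T_f ≈ 40.6 °C

Let T be the final temperature. ΣQ_i = 0:
ice -24→0 °C: 0.0791·2090·24 = 3967.7; fusion: m_ice L_f = 0.0791·334000 = 26419; warm the meltwater: 330.64 T; water cools: 0.464·4180·(T − 63.2) = 1939.5(T − 63.2)
2270.2 T = 122578 − 30387 = 92191
T ≈ 40.61 °C (positive, so assuming full melt was valid).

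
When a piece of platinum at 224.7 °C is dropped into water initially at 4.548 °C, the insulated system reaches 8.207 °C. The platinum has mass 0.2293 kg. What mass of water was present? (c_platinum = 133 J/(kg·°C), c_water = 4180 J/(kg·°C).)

Heat lost by the platinum = heat gained by the water:
0.2293·133·(224.7 − 8.207) = m·4180·(8.207 − 4.548)
15295 m = 6602.4  ⇒  m ≈ 0.4317 kg

m ≈ 0.432 kg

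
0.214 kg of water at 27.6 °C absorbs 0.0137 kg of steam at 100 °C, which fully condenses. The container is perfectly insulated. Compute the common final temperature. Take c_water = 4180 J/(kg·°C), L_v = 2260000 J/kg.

T_f ≈ 64.5 °C

Conservation of energy gives ΣQ = 0:
condense steam: −0.0137·2260000 = −30962
  condensed water 100 °C→T: 57.27(T − 100)
  original water: 894.52(T − 27.6)
951.79 T = 30962 + 5726.6 + 24689 = 61377
T ≈ 64.49 °C (< 100 °C, so full condensation is consistent).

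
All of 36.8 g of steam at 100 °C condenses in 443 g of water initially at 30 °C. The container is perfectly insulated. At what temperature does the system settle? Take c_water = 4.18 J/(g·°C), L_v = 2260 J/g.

T_f ≈ 76.8 °C

Taking heat into each body as positive, Σ m c ΔT = 0:
latent heat released on condensation: 36.8×2260 = 83168; condensed water 100 °C→T: 153.82(T − 100); water warms: 443×4.18×(T − 30) = 1851.7(T − 30)
2005.6 T = 83168 + 15382 + 55552 = 154103
T ≈ 76.84 °C, under the boiling point, so the assumption holds.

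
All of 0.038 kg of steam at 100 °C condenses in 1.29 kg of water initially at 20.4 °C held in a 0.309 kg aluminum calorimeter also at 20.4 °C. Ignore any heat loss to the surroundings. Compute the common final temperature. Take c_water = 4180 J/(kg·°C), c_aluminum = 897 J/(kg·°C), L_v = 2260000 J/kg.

T_f ≈ 37.3 °C

Sum of m c ΔT and latent-heat terms is zero:
condense steam: −0.038×2260000 = −85880; condensed water 100 °C→T: 158.84(T − 100); original water: 5392.2(T − 20.4); aluminum cup: 0.309×897×(T − 20.4) = 277.17(T − 20.4)
5828.2 T = 85880 + 15884 + 115655 = 217419
T ≈ 37.30 °C, under the boiling point, so the assumption holds.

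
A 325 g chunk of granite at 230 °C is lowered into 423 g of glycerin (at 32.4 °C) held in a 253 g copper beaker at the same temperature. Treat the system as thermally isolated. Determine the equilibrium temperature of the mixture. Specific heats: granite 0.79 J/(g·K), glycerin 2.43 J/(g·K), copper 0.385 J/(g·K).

T_f ≈ 69.1 °C

T_f = Σ m_i c_i T_i / Σ m_i c_i:
T_f = (256.75·230 + 1027.9·32.4 + 97.41·32.4) / (256.75 + 1027.9 + 97.41)
    = 95512 / 1382 ≈ 69.11 °C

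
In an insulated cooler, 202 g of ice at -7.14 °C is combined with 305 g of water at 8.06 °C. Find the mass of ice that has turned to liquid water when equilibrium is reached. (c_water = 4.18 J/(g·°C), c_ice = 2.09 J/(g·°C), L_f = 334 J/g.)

m_melted ≈ 21.7 g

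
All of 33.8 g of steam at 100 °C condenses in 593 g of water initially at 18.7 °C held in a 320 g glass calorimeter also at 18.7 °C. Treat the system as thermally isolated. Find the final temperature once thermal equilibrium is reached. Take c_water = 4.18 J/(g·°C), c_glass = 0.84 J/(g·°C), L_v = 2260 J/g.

Taking heat into each body as positive, Σ m c ΔT = 0:
latent heat released on condensation: 33.8·2260 = 76388
  condensed water 100 °C→T: 141.28(T − 100)
  water warms: 593·4.18·(T − 18.7) = 2478.7(T − 18.7)
  cup: 268.8(T − 18.7)
2888.8 T = 76388 + 14128 + 51379 = 141895
T ≈ 49.12 °C — below 100 °C, confirming all the steam condensed.

T_f ≈ 49.1 °C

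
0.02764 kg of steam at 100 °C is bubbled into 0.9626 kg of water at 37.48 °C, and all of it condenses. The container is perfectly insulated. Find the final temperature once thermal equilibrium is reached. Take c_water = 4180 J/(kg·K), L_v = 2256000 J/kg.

T_f ≈ 54.3 °C

Setting the total heat transfer to zero:
latent heat released on condensation: 0.02764×2256000 = 62356
  condensed water 100 °C→T: 115.54(T − 100)
  original water: 4023.7(T − 37.48)
4139.2 T = 62356 + 11554 + 150807 = 224716
T ≈ 54.29 °C — below 100 °C, confirming all the steam condensed.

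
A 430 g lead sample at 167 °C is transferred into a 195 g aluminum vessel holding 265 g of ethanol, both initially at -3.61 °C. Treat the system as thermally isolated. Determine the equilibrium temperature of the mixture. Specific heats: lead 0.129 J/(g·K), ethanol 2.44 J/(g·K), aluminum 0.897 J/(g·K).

Net heat exchanged in the isolated system is zero:
430*0.129*(T − 167) + 265*2.44*(T − (-3.61)) + 195*0.897*(T − (-3.61)) = 0
(55.47 + 646.6 + 174.91) T = 55.47*167 + 646.6*(-3.61) + 174.91*(-3.61)
T = 6297.8/876.99 ≈ 7.18 °C

T_f ≈ 7.2 °C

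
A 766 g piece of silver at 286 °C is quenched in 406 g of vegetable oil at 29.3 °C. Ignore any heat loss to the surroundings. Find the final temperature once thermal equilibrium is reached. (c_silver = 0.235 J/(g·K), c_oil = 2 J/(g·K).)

T_f is the heat-capacity-weighted average of the initial temperatures:
T_f = (180.01·286 + 812·29.3) / (180.01 + 812)
    = 75274 / 992.01 ≈ 75.88 °C

T_f ≈ 75.9 °C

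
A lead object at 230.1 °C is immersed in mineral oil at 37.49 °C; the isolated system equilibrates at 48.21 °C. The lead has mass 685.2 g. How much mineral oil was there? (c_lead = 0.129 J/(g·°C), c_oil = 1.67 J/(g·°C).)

m ≈ 898 g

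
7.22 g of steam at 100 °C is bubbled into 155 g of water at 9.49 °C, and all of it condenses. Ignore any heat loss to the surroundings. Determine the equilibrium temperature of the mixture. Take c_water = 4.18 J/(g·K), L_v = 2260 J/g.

Energy balance with sensible and latent terms:
steam→water at 100 °C releases m L_v = 7.22·2260 = 16317
  condensate cools 100→T: 7.22·4.18·(T − 100) = 30.18(T − 100)
  original water: 647.9(T − 9.49)
678.08 T = 16317 + 3018 + 6148.6 = 25484
T ≈ 37.58 °C, under the boiling point, so the assumption holds.

T_f ≈ 37.6 °C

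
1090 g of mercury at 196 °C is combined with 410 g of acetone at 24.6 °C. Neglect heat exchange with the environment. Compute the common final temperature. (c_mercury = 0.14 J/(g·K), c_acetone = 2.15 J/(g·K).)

T_f ≈ 49.9 °C

Net heat exchanged in the isolated system is zero:
1090×0.14×(T − 196) + 410×2.15×(T − 24.6) = 0
152.6(T − 196) + 881.5(T − 24.6) = 0
1034.1 T = 51595
T = 51595/1034.1 ≈ 49.89 °C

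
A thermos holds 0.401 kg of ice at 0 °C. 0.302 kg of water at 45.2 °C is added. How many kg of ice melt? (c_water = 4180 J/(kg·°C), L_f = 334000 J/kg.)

Water can give up m c ΔT = 0.302·4180·45.2 = 57059 J before reaching 0 °C.
Fully melting the ice requires m_ice L_f = 0.401·334000 = 133934 J.
Since 57059 < 133934 J, not all the ice melts; equilibrium is at 0 °C.
m_melt = 57059 / L_f = 0.1708 kg.

m_melted ≈ 0.171 kg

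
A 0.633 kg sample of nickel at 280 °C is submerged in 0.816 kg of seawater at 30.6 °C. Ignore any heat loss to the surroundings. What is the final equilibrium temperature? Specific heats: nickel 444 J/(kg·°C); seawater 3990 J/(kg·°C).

T_f ≈ 50.4 °C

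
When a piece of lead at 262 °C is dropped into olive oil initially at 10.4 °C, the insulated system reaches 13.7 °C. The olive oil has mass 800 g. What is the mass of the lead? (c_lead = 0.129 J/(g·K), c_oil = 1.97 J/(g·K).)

Taking heat into each body as positive, Σ m c ΔT = 0:
m·0.129·(13.7 − 262) + 800·1.97·(13.7 − 10.4) = 0
-32.03 m = -5200.8
m = -5200.8/-32.03 ≈ 162.4 g

m ≈ 162 g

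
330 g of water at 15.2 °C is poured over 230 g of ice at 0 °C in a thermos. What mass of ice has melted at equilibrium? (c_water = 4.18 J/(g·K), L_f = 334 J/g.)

m_melted ≈ 62.8 g

Water can give up m c ΔT = 330×4.18×15.2 = 20967 J before reaching 0 °C.
To melt every bit of ice: 230×334 = 76820 J.
20967 J < 76820 J, so only part of the ice melts and the system sits at 0 °C.
m_melt = 20967 / L_f = 62.78 g.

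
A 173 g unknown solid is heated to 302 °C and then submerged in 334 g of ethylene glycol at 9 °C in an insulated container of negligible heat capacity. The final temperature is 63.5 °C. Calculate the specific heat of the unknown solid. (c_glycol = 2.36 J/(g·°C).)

c ≈ 1.04 J/(g·°C)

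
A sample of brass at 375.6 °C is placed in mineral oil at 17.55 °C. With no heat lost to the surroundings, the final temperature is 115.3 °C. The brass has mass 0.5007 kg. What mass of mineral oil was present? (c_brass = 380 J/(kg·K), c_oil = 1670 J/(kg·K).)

Taking heat into each body as positive, Σ m c ΔT = 0:
0.5007·380·(115.3 − 375.6) + m·1670·(115.3 − 17.55) = 0
163242 m = 49526
m = 49526/163242 ≈ 0.3034 kg

m ≈ 0.303 kg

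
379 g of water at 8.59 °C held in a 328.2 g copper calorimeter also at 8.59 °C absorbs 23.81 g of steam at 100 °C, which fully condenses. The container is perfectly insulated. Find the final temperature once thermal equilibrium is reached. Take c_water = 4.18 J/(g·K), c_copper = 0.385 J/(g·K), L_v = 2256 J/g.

T_f ≈ 43.3 °C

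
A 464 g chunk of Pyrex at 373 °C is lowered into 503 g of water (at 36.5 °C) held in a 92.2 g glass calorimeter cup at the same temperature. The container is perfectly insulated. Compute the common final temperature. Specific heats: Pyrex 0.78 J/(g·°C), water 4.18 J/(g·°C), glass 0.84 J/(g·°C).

With ΣQ=0 the equilibrium temperature is the m·c-weighted mean:
T_f = (361.92*373 + 2102.5*36.5 + 77.45*36.5) / (361.92 + 2102.5 + 77.45)
    = 214566 / 2541.9 ≈ 84.41 °C

T_f ≈ 84.4 °C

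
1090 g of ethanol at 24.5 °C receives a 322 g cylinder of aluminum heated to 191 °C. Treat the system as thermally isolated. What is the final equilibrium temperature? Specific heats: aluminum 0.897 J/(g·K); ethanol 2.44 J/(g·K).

T_f ≈ 40.8 °C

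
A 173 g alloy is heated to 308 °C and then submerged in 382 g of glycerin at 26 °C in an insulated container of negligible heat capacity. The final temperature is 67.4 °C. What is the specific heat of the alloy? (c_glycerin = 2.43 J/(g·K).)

c ≈ 0.923 J/(g·K)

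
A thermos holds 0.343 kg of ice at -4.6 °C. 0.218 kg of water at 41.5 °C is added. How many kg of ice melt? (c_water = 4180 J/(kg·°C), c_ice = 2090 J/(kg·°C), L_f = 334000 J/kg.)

m_melted ≈ 0.103 kg

Cooling the water to 0 °C releases 0.218×4180×41.5 = 37816 J.
Of that, 0.343×2090×4.6 = 3297.6 J goes to bring the ice to 0 °C, leaving 34519 J.
Melting all 0.343 kg of ice would need 0.343×334000 = 114562 J.
34519 J < 114562 J, so only part of the ice melts and the system sits at 0 °C.
m_melt = 34519 / L_f = 0.1033 kg.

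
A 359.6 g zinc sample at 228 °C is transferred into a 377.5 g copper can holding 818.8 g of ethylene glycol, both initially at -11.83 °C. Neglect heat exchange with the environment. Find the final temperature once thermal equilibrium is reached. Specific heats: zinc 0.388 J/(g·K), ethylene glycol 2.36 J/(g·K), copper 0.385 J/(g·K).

Let T be the final temperature. ΣQ_i = 0:
359.6*0.388*(T − 228) + 818.8*2.36*(T − (-11.83)) + 377.5*0.385*(T − (-11.83)) = 0
139.52(T − 228) + 1932.4(T − (-11.83)) + 145.34(T − (-11.83)) = 0
(139.52 + 1932.4 + 145.34) T = 139.52*228 + 1932.4*(-11.83) + 145.34*(-11.83)
T = 7232.4 / 2217.2 = 3.26 °C

T_f ≈ 3.3 °C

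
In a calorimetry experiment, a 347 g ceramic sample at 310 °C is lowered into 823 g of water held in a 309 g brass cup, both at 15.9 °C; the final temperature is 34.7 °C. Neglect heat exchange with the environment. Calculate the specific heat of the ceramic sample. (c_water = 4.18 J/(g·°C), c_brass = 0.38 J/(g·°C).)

c ≈ 0.7 J/(g·°C)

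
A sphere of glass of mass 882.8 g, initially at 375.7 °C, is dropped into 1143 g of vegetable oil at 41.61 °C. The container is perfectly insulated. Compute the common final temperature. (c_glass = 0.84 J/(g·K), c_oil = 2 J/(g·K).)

Setting the total heat transfer to zero:
882.8×0.84×(T − 375.7) + 1143×2×(T − 41.61) = 0
741.55(T − 375.7) + 2286(T − 41.61) = 0
3027.6 T = 373722
T ≈ 123.44 °C

T_f ≈ 123.4 °C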